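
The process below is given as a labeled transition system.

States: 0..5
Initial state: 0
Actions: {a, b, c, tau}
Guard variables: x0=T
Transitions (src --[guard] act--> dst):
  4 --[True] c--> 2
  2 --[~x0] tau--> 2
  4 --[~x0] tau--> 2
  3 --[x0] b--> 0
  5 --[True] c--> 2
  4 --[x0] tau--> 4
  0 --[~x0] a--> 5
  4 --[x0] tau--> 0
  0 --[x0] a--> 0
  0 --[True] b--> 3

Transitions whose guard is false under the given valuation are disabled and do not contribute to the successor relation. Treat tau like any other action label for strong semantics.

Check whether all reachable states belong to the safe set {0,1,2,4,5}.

Answer: INVARIANT VIOLATED at state 3

Trace:
Allowed set {0,1,2,4,5}
Reach set: {0,3}
  0: ok
  3: ✗ unsafe
reach 3 via b — violates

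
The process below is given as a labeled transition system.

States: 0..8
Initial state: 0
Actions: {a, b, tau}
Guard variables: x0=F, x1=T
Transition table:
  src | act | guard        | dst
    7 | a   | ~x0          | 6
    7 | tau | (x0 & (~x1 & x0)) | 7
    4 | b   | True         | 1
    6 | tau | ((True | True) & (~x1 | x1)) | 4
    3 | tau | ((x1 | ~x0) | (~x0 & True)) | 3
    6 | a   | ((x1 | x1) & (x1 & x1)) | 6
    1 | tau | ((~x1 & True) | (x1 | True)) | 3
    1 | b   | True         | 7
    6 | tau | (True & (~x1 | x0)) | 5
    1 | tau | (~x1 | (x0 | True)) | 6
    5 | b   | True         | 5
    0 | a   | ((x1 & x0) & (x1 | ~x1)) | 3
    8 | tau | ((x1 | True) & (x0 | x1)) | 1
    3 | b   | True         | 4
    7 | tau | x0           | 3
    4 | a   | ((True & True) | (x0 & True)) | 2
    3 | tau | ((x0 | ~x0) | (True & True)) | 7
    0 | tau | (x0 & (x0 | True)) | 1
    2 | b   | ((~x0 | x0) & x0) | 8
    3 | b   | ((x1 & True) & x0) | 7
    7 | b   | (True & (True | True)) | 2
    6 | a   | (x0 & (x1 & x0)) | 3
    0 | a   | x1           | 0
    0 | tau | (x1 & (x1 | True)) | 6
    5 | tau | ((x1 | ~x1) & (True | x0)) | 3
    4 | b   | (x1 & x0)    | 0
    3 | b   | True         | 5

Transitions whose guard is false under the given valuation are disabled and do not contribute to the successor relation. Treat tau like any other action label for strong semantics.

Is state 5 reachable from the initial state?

Answer: REACHABLE

Trace:
18 transition(s) survive guard evaluation.
L0 = {0}
L1 = {6}  total {0,6}
L2 = {4}  total {0,4,6}
L3 = {1,2}  total {0,1,2,4,6}
L4 = {3,7}  total {0,1,2,3,4,6,7}
L5 = {5}  total {0,1,2,3,4,5,6,7}
Reachable = {0,1,2,3,4,5,6,7}
trace reaching 5: tau·tau·b·tau·b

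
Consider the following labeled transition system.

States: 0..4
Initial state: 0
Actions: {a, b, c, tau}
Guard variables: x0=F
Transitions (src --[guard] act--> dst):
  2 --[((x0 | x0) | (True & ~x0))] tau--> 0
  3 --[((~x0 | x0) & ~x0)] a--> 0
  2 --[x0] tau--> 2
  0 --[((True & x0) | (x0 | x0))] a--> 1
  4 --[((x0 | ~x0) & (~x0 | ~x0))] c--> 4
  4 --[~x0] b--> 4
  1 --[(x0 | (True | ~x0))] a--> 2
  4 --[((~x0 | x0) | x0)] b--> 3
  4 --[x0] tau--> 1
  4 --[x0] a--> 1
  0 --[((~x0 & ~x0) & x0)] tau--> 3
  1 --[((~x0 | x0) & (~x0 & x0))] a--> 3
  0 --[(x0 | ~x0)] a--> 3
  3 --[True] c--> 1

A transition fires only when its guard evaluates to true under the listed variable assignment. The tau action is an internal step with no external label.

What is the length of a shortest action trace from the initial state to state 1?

Answer: 2

Analysis:
Breadth-first toward 1:
  Layer 0: {0}
  Layer 1: {3}
  Layer 2: {1}
first hit 1 at d=2 via a·c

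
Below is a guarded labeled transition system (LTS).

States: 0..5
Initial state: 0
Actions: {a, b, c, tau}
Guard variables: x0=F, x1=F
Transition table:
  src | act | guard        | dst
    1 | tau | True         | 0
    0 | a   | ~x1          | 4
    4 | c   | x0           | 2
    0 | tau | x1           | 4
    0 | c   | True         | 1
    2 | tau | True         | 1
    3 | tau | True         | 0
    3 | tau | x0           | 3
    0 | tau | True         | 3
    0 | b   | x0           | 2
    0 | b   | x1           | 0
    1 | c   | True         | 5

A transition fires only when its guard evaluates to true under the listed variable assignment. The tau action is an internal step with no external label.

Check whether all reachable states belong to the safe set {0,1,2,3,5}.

Answer: INVARIANT VIOLATED at state 4

Analysis:
Inv-set: {0,1,2,3,5}
Reachable = {0,1,3,4,5}
  0: safe
  1: safe
  3: safe
  4: outside
  5: safe
reach 4 via a — violates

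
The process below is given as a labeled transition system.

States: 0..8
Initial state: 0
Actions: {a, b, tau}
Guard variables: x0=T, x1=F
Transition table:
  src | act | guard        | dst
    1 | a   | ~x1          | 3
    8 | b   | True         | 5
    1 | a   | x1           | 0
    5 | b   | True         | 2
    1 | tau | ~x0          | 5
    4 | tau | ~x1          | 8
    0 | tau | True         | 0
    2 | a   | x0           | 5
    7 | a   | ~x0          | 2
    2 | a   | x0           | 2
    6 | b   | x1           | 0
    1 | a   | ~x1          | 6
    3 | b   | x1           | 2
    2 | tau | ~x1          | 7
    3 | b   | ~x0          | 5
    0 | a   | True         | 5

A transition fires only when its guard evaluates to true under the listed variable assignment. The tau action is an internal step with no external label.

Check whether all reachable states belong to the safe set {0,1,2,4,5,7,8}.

Safe = {0,1,2,4,5,7,8}
Reach set: {0,2,5,7}
  0: ✓
  2: ✓
  5: ✓
  7: ✓

Answer: INVARIANT HOLDS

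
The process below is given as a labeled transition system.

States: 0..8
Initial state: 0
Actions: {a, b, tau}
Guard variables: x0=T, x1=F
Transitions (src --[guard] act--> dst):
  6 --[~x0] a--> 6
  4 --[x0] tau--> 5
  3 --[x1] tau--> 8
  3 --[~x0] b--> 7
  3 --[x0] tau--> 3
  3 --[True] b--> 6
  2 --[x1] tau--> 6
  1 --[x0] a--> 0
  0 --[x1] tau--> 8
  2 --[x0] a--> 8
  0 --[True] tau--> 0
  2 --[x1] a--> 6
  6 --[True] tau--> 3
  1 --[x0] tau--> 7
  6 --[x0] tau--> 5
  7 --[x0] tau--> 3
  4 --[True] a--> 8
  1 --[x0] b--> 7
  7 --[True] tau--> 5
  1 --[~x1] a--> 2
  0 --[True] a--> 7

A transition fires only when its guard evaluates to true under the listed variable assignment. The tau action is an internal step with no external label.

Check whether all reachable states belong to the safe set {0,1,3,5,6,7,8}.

Answer: INVARIANT HOLDS

Working:
Inv-set: {0,1,3,5,6,7,8}
R = {0,3,5,6,7}
  0: safe
  3: safe
  5: safe
  6: safe
  7: safe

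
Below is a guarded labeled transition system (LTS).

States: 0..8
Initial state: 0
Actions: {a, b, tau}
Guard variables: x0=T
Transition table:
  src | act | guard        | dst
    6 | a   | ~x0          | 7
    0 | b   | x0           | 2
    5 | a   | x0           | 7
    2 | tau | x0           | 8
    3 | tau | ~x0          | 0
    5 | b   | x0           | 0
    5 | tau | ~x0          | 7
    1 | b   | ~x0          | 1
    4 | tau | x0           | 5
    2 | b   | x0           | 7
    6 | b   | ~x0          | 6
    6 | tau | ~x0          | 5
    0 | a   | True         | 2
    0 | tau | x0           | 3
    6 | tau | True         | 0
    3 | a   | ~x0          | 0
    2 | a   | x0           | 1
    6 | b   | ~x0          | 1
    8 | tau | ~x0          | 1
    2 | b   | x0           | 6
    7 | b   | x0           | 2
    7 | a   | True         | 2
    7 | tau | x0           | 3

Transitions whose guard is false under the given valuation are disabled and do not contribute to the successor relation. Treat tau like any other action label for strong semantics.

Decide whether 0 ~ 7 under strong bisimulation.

Bisimulation quotient by refinement:
  π0 = {{0,1,2,3,4,5,6,7,8}}
  π1 = {{0,2,7},{1,3,8},{4,6},{5}}
  π2 = {{0,7},{1,3,8},{2},{4},{5},{6}}
stable after 3 split(s): 6 block(s)
class of 0: {0,7}; class of 7: {0,7}

Answer: BISIMILAR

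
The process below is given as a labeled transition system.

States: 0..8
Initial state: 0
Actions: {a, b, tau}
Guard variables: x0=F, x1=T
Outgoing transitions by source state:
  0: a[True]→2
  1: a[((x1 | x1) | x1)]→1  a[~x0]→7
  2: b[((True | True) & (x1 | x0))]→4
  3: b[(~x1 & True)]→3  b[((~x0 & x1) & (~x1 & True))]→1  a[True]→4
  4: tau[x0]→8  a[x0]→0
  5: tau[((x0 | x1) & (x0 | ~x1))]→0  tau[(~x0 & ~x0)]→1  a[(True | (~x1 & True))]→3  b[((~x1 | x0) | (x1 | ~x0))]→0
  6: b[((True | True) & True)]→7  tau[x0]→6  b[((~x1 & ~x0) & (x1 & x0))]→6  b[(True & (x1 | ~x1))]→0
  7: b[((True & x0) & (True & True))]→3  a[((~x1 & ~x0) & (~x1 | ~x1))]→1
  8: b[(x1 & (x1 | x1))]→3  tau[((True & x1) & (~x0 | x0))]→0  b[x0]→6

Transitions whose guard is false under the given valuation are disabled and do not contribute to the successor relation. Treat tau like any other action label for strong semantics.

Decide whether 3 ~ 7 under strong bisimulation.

Answer: NOT BISIMILAR

Working:
Refine partition for ~:
  round 0: {{0,1,2,3,4,5,6,7,8}}
  round 1: {{0,1,3},{2,6},{4,7},{5},{8}}
  round 2: {{0},{1},{2},{3},{4,7},{5},{6},{8}}
8 equivalence class(es) (converged in 3)
class of 3: {3}; class of 7: {4,7}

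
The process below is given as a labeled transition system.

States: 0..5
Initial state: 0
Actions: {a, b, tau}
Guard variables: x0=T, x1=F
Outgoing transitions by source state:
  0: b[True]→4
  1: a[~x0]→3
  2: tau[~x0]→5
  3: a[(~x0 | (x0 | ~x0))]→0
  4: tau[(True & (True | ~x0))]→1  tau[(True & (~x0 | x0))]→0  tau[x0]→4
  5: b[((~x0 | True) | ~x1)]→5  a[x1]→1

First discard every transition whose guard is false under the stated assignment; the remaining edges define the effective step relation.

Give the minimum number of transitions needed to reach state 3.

Answer: UNREACHABLE

Trace:
Layered search for 3:
  depth 0: {0}
  depth 1: {4}
  depth 2: {1}
3 never appears.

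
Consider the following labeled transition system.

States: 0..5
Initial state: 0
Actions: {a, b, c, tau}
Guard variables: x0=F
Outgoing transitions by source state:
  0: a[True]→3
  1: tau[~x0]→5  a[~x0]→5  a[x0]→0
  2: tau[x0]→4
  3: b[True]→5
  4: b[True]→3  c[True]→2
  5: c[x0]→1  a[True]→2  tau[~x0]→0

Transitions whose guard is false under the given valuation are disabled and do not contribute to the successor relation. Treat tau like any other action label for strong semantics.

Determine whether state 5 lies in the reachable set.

Answer: REACHABLE

Trace:
Guard filter leaves 8 enabled edge(s).
Layer 0: {0}
Layer 1: {3}  cumulative {0,3}
Layer 2: {5}  cumulative {0,3,5}
Layer 3: {2}  cumulative {0,2,3,5}
Reachable = {0,2,3,5}
trace reaching 5: a·b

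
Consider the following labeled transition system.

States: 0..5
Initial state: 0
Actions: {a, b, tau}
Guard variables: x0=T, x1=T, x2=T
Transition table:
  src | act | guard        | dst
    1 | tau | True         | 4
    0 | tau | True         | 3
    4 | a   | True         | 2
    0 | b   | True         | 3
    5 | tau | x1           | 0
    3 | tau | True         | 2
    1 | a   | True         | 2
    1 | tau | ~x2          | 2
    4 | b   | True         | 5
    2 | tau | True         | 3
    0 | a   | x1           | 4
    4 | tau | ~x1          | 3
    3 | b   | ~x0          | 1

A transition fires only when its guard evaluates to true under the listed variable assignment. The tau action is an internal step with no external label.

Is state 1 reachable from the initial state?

After dropping false guards: 10 live edges.
L0 = {0}
L1 = {3,4}  total {0,3,4}
L2 = {2,5}  total {0,2,3,4,5}
Reach set: {0,2,3,4,5}

Answer: UNREACHABLE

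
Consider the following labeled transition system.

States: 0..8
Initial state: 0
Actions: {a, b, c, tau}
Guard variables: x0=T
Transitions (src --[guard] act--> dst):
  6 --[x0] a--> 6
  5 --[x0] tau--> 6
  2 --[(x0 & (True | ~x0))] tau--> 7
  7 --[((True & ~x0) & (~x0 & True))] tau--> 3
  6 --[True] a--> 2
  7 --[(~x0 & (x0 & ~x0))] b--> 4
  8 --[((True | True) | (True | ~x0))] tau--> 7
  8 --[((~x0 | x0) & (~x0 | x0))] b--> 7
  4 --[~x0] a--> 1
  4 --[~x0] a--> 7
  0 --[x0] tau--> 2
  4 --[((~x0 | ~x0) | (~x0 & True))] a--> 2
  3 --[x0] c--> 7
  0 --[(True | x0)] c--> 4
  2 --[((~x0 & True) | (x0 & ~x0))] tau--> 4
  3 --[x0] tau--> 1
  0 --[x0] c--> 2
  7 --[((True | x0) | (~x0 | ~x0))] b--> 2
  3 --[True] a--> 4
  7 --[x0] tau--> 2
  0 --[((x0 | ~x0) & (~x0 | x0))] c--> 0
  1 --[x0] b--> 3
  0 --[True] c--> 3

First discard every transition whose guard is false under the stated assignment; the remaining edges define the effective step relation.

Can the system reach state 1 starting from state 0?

Answer: REACHABLE

Working:
Guard filter leaves 17 enabled edge(s).
L0 = {0}
L1 = {2,3,4}  cumulative {0,2,3,4}
L2 = {1,7}  cumulative {0,1,2,3,4,7}
Reach set: {0,1,2,3,4,7}
witness 1: c·tau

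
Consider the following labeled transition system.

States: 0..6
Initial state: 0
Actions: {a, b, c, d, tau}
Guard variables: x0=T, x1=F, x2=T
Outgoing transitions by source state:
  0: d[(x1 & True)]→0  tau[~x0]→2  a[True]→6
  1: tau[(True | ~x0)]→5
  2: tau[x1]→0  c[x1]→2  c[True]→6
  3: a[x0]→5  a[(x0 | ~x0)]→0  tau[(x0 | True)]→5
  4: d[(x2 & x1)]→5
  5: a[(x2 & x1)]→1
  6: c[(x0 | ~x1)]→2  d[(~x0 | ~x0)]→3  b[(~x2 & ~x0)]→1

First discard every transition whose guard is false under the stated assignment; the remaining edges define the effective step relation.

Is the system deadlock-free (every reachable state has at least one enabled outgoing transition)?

Answer: DEADLOCK-FREE

Analysis:
Reach set: {0,2,6}
  0: a→6  [1 out]
  2: c→6  [1 out]
  6: c→2  [1 out]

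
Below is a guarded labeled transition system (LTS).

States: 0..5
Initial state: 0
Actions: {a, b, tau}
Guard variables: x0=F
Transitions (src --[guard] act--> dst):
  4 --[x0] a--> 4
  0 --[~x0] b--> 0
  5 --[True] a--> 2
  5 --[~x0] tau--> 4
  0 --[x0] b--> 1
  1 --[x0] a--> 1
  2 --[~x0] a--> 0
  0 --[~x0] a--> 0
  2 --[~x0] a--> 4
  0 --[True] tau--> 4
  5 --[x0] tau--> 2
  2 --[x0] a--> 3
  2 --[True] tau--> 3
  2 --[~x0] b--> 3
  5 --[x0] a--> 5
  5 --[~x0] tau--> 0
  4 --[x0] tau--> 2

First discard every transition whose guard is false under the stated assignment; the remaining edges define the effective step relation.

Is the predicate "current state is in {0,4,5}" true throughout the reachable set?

Inv-set: {0,4,5}
R = {0,4}
  0: ✓
  4: ✓

Answer: INVARIANT HOLDS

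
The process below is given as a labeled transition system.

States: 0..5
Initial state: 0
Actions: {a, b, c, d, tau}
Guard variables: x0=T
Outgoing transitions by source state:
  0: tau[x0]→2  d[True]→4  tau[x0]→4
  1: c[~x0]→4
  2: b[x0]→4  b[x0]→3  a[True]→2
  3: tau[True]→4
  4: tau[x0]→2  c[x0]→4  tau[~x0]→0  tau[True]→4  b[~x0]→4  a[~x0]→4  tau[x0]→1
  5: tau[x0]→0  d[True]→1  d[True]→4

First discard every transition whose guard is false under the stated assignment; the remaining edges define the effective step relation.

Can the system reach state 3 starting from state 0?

After dropping false guards: 14 live edges.
Layer 0: {0}
Layer 1: {2,4}  now seen {0,2,4}
Layer 2: {1,3}  now seen {0,1,2,3,4}
Reachable = {0,1,2,3,4}
witness 3: tau·b

Answer: REACHABLE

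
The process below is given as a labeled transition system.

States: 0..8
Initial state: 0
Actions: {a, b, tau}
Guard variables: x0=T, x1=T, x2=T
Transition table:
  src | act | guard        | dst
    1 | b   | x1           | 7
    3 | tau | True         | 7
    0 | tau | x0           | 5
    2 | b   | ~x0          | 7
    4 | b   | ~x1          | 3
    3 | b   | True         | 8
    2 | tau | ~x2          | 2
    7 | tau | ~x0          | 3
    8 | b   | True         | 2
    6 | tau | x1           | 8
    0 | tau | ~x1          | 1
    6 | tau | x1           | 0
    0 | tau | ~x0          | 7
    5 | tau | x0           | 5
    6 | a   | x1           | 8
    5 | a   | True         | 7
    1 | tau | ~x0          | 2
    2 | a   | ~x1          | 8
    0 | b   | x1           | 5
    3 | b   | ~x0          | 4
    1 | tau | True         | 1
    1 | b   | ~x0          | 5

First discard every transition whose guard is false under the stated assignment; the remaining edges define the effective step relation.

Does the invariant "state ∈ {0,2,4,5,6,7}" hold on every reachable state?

Answer: INVARIANT HOLDS

Trace:
Safe = {0,2,4,5,6,7}
Reachable = {0,5,7}
  0: ✓
  5: ✓
  7: ✓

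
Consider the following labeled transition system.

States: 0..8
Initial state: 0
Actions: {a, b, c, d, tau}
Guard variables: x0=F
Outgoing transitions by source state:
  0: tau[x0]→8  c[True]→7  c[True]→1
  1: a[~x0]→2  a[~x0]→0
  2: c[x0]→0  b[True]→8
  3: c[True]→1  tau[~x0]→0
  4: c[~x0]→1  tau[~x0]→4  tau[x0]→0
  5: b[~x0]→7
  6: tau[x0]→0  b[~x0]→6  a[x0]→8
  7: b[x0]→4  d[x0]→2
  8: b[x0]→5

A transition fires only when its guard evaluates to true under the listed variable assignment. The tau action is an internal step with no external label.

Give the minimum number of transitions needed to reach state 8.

Answer: 3

Working:
BFS to 8:
  L0 = {0}
  L1 = {1,7}
  L2 = {2}
  L3 = {8}
depth(8)=3, e.g. c·a·b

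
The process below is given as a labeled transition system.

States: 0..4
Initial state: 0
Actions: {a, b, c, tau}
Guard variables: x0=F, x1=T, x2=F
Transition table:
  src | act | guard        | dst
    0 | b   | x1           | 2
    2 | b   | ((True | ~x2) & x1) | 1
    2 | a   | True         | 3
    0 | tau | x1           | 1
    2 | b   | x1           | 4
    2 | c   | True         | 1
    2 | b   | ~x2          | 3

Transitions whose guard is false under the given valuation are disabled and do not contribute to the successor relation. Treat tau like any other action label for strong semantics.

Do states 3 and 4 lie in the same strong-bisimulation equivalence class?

Bisimulation quotient by refinement:
  π0 = {{0,1,2,3,4}}
  π1 = {{0},{1,3,4},{2}}
Fixed point at round 2; 3 class(es).
class of 3: {1,3,4}; class of 4: {1,3,4}

Answer: BISIMILAR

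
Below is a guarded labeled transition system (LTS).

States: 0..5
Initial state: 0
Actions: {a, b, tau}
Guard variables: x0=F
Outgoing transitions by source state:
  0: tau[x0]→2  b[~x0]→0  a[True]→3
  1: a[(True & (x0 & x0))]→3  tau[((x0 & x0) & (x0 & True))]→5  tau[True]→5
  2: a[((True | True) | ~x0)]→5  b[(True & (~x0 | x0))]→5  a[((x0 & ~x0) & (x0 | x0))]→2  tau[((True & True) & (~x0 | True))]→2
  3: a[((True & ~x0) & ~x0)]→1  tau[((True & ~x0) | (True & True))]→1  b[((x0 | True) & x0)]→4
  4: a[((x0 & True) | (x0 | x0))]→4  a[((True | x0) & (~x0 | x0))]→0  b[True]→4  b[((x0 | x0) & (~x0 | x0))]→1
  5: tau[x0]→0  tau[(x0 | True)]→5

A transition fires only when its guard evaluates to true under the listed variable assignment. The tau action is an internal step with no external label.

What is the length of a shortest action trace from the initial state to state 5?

Breadth-first toward 5:
  depth 0: {0}
  depth 1: {3}
  depth 2: {1}
  depth 3: {5}
5 enters at depth 3; path a·a·tau

Answer: 3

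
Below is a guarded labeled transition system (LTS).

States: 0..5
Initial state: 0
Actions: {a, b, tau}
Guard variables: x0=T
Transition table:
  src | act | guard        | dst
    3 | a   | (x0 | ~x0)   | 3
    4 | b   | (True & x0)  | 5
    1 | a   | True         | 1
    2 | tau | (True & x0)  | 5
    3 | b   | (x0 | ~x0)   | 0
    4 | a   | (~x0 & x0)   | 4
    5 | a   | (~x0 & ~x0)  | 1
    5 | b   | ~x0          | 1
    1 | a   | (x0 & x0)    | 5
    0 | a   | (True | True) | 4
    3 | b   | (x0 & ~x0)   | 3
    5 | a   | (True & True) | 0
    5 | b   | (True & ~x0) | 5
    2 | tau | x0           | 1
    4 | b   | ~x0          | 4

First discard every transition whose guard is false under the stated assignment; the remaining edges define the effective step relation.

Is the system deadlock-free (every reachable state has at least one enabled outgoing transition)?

Answer: DEADLOCK-FREE

Analysis:
R = {0,4,5}
  0: a→4  [deg 1]
  4: b→5  [deg 1]
  5: a→0  [deg 1]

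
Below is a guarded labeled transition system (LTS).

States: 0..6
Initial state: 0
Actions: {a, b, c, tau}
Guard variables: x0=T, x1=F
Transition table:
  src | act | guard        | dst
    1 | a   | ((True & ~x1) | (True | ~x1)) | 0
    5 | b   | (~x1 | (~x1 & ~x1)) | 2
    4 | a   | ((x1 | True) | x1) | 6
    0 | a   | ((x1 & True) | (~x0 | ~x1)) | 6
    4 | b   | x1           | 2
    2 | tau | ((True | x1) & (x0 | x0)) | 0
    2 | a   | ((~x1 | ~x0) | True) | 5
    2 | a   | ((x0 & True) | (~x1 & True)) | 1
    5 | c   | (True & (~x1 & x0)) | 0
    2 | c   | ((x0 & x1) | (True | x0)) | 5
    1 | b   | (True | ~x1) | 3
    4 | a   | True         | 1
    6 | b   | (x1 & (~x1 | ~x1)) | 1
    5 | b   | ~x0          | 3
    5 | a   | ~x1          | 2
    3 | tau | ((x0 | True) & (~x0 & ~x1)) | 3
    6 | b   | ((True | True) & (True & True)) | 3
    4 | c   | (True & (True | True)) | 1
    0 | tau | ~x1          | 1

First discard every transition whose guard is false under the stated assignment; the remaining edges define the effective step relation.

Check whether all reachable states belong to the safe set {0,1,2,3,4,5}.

Allowed set {0,1,2,3,4,5}
R = {0,1,3,6}
  0: safe
  1: safe
  3: safe
  6: ✗ unsafe
witness against invariant: a → 6

Answer: INVARIANT VIOLATED at state 6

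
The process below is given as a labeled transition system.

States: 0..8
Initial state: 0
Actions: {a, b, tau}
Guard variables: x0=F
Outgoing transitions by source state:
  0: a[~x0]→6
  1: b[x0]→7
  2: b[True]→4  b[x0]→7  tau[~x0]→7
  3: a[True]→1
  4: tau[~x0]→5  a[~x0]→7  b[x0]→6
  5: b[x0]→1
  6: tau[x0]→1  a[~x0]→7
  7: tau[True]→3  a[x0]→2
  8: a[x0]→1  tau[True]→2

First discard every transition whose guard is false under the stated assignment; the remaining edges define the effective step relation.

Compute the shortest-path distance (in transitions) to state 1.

Answer: 4

Analysis:
Layered search for 1:
  depth 0: {0}
  depth 1: {6}
  depth 2: {7}
  depth 3: {3}
  depth 4: {1}
1 enters at depth 4; path a·a·tau·a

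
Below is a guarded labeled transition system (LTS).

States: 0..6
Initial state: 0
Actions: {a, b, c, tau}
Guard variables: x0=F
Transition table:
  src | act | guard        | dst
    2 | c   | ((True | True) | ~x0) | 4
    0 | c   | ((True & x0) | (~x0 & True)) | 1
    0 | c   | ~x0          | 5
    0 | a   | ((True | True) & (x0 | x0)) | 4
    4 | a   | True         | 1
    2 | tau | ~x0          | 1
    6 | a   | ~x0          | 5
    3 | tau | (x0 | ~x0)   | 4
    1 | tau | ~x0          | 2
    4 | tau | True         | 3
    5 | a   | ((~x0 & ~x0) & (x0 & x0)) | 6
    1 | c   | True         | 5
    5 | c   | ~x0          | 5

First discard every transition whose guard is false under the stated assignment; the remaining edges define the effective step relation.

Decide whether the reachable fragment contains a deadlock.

Answer: DEADLOCK-FREE

Analysis:
Reachable = {0,1,2,3,4,5}
  0: c→1  c→5  [2 exit(s)]
  1: c→5  tau→2  [2 exit(s)]
  2: c→4  tau→1  [2 exit(s)]
  3: tau→4  [1 exit(s)]
  4: a→1  tau→3  [2 exit(s)]
  5: c→5  [1 exit(s)]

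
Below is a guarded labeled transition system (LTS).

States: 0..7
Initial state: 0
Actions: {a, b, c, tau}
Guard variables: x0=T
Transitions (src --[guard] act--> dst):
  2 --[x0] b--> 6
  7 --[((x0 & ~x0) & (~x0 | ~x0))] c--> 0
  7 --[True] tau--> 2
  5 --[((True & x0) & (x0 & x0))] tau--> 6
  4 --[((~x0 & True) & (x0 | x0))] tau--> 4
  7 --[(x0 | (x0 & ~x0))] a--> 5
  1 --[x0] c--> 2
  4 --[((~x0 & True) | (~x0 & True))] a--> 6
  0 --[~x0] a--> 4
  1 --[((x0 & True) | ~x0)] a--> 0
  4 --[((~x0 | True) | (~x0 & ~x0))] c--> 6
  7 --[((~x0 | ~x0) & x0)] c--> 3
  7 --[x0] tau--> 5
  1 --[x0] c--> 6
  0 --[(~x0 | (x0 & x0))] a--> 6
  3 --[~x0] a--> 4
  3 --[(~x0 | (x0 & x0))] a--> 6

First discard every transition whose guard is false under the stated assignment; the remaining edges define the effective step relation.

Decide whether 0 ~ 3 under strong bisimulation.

Answer: BISIMILAR

Analysis:
Bisimulation quotient by refinement:
  round 0: {{0,1,2,3,4,5,6,7}}
  round 1: {{0,3},{1},{2},{4},{5},{6},{7}}
stable after 2 split(s): 7 block(s)
class of 0: {0,3}; class of 3: {0,3}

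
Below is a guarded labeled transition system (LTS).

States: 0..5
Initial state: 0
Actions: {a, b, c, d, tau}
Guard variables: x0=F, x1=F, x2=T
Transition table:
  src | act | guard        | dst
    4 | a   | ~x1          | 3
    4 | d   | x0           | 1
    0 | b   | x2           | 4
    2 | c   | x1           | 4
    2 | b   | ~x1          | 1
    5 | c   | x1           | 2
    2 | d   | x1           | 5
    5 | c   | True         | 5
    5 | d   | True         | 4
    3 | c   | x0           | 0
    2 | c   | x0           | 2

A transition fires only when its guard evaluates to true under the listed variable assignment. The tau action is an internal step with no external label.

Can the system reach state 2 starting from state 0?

Answer: UNREACHABLE

Analysis:
After dropping false guards: 5 live edges.
Layer 0: {0}
Layer 1: {4}  now seen {0,4}
Layer 2: {3}  now seen {0,3,4}
R = {0,3,4}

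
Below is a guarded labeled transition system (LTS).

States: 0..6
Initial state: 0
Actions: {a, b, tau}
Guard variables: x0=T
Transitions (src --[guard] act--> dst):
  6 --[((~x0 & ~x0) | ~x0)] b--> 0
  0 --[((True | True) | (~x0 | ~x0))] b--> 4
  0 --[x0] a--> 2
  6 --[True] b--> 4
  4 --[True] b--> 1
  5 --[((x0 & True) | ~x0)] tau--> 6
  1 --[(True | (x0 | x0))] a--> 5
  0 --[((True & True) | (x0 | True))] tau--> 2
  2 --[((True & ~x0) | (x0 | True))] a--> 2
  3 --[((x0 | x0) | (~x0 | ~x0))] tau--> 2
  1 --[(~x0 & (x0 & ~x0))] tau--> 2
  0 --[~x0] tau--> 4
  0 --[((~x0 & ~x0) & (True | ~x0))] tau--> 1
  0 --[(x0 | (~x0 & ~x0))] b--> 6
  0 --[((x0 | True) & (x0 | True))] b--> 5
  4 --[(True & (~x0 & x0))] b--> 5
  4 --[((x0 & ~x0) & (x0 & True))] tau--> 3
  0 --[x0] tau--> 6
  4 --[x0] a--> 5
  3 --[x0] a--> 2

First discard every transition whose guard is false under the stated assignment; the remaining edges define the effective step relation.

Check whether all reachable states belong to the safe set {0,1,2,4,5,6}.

Inv-set: {0,1,2,4,5,6}
R = {0,1,2,4,5,6}
  0: ok
  1: ok
  2: ok
  4: ok
  5: ok
  6: ok

Answer: INVARIANT HOLDS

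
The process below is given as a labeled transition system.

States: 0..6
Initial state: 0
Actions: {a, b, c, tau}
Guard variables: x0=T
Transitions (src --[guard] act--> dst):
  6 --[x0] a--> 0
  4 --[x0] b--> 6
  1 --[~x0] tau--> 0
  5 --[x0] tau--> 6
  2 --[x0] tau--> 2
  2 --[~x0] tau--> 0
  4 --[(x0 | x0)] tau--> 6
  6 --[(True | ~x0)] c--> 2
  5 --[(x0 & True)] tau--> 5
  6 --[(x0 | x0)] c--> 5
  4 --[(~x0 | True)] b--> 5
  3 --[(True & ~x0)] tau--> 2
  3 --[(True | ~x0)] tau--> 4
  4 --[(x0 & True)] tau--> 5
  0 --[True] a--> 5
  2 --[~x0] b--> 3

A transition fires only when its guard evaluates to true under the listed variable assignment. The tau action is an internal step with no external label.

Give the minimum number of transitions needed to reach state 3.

Answer: UNREACHABLE

Trace:
BFS to 3:
  depth 0: {0}
  depth 1: {5}
  depth 2: {6}
  depth 3: {2}
3 never appears.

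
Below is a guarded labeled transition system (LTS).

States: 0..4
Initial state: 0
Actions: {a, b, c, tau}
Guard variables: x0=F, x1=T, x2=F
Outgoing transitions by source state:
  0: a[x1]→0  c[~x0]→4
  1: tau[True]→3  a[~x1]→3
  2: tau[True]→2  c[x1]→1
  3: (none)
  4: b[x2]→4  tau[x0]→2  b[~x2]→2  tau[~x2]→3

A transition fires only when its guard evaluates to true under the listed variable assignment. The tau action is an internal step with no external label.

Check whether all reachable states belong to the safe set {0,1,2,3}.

Safe = {0,1,2,3}
R = {0,1,2,3,4}
  0: ok
  1: ok
  2: ok
  3: ok
  4: VIOLATES
counterexample path to 4: c

Answer: INVARIANT VIOLATED at state 4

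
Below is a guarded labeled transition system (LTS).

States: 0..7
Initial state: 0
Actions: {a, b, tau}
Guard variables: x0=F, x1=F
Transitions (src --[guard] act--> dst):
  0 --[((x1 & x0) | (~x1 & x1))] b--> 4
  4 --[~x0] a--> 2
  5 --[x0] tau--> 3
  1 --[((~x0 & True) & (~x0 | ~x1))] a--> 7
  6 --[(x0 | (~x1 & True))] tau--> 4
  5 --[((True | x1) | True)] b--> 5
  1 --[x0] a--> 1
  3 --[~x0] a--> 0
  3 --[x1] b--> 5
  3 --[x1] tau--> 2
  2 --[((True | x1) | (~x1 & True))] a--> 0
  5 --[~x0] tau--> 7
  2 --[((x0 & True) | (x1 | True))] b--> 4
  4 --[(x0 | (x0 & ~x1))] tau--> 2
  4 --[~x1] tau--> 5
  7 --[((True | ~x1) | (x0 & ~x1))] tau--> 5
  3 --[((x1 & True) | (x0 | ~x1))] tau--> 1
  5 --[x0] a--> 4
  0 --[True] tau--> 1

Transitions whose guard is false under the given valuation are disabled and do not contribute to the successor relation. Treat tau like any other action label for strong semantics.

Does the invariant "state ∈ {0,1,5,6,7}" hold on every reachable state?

Answer: INVARIANT HOLDS

Working:
Safe = {0,1,5,6,7}
Reach set: {0,1,5,7}
  0: ok
  1: ok
  5: ok
  7: ok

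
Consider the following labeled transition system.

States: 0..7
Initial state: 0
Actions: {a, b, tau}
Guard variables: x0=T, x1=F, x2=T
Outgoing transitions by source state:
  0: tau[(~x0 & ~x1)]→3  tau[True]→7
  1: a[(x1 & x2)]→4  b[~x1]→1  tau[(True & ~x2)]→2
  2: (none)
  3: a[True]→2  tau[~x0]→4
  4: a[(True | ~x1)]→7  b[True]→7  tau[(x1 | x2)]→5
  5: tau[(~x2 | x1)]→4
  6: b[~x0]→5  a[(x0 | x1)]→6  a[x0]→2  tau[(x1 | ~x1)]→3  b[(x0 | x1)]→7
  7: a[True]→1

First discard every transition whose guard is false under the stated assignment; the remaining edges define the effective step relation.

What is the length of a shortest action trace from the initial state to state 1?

Breadth-first toward 1:
  L0 = {0}
  L1 = {7}
  L2 = {1}
first hit 1 at d=2 via tau·a

Answer: 2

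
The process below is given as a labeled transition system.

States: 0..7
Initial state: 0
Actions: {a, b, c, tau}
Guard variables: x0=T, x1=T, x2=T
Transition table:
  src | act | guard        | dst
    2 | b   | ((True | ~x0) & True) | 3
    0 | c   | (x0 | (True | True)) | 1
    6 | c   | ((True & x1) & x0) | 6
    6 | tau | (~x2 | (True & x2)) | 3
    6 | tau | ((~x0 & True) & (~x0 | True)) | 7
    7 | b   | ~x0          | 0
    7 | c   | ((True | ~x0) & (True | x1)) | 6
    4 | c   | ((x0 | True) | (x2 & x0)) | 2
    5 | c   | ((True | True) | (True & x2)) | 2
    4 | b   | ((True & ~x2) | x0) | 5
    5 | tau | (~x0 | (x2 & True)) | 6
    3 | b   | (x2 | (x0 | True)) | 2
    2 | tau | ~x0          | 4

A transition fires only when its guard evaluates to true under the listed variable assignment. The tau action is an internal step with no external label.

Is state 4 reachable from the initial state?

Answer: UNREACHABLE

Working:
10 transition(s) survive guard evaluation.
Layer 0: {0}
Layer 1: {1}  total {0,1}
Reachable = {0,1}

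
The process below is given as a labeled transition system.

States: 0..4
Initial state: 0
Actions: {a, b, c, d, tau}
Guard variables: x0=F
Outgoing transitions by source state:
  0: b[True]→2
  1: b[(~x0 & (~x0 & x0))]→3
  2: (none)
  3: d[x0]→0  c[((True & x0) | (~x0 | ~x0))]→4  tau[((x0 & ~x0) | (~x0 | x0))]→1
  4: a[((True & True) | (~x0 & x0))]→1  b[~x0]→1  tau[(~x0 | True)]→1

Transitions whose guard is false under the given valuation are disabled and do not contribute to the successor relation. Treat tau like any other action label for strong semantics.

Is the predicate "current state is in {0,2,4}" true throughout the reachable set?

Allowed set {0,2,4}
R = {0,2}
  0: safe
  2: safe

Answer: INVARIANT HOLDS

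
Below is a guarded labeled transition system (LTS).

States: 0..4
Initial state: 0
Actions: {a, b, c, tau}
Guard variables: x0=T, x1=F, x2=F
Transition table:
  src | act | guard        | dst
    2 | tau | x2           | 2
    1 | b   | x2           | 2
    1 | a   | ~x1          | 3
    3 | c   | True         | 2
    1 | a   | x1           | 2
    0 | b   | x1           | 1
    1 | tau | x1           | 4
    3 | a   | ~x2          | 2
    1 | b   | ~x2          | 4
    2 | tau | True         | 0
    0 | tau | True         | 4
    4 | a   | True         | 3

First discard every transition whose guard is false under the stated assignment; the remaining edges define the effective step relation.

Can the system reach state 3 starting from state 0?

7 transition(s) survive guard evaluation.
L0 = {0}
L1 = {4}  total {0,4}
L2 = {3}  total {0,3,4}
L3 = {2}  total {0,2,3,4}
Reachable = {0,2,3,4}
witness 3: tau·a

Answer: REACHABLE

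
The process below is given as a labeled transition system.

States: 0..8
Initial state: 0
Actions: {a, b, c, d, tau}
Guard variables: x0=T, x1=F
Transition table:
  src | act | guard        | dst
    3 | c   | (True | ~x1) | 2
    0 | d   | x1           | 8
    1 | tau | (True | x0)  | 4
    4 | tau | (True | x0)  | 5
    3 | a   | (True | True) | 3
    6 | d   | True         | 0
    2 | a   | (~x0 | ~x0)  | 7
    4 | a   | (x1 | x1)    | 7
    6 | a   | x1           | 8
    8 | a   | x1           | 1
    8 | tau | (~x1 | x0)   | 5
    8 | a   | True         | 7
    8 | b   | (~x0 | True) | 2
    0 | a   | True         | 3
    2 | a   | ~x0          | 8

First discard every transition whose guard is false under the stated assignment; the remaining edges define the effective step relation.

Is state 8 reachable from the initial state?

Answer: UNREACHABLE

Analysis:
Guard filter leaves 9 enabled edge(s).
L0 = {0}
L1 = {3}  cumulative {0,3}
L2 = {2}  cumulative {0,2,3}
R = {0,2,3}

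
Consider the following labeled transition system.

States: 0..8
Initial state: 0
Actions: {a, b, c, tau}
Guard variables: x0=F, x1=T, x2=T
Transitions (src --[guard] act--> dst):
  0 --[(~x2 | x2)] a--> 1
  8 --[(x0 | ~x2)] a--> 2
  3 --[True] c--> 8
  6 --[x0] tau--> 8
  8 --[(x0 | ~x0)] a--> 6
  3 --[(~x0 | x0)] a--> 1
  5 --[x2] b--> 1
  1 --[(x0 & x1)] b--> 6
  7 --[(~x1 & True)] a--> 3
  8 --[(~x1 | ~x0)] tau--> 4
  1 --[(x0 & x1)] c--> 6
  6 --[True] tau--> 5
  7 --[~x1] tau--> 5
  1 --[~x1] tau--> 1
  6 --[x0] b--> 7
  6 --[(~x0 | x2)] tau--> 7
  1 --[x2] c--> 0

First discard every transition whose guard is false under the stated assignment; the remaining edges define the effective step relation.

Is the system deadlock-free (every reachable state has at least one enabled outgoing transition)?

Answer: DEADLOCK-FREE

Analysis:
Reachable = {0,1}
  0: a→1  [1 out]
  1: c→0  [1 out]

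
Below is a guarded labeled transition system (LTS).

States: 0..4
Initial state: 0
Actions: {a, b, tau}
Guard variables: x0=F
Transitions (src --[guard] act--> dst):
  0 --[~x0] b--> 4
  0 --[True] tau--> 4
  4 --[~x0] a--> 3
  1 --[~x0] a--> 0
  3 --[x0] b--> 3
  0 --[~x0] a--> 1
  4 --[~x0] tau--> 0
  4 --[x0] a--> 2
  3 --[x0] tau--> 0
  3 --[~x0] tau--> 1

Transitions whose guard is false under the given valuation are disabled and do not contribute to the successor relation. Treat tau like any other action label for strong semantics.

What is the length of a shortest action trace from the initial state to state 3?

Answer: 2

Analysis:
BFS to 3:
  Layer 0: {0}
  Layer 1: {1,4}
  Layer 2: {3}
3 enters at depth 2; path b·a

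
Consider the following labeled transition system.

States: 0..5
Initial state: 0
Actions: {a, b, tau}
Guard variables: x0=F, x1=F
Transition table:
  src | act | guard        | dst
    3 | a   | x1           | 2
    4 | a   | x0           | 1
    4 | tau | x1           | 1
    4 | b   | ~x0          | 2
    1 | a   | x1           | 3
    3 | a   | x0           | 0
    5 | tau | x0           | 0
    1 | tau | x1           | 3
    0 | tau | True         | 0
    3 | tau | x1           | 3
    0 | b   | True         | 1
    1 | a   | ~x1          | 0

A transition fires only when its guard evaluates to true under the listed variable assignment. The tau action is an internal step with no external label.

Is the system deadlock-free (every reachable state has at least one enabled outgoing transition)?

Answer: DEADLOCK-FREE

Analysis:
Reach set: {0,1}
  0: b→1  tau→0  [2 exit(s)]
  1: a→0  [1 exit(s)]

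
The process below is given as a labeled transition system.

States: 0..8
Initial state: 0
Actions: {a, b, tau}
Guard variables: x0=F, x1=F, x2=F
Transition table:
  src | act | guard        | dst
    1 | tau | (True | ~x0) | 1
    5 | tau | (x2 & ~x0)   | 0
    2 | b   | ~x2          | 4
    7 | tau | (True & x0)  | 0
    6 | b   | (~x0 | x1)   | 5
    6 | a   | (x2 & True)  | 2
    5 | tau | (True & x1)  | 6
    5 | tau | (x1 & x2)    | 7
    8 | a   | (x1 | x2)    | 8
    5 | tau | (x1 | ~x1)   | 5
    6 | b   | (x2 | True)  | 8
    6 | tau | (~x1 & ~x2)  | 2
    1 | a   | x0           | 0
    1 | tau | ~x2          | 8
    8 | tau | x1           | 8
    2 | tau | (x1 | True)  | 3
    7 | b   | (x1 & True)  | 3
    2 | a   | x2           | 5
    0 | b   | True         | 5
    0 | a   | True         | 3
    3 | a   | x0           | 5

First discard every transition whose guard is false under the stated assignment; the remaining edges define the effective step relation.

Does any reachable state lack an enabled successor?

Answer: DEADLOCK at state 3

Trace:
R = {0,3,5}
  0: a→3  b→5  [deg 2]
  3: ∅  [no exit]
  5: tau→5  [deg 1]
Path to 3: a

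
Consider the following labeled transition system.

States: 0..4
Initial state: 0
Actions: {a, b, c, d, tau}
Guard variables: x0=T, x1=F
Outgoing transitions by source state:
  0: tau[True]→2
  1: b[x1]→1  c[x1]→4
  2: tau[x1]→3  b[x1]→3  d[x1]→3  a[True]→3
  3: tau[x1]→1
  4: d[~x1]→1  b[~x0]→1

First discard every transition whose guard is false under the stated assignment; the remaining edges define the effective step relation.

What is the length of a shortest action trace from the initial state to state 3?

Layered search for 3:
  L0 = {0}
  L1 = {2}
  L2 = {3}
depth(3)=2, e.g. tau·a

Answer: 2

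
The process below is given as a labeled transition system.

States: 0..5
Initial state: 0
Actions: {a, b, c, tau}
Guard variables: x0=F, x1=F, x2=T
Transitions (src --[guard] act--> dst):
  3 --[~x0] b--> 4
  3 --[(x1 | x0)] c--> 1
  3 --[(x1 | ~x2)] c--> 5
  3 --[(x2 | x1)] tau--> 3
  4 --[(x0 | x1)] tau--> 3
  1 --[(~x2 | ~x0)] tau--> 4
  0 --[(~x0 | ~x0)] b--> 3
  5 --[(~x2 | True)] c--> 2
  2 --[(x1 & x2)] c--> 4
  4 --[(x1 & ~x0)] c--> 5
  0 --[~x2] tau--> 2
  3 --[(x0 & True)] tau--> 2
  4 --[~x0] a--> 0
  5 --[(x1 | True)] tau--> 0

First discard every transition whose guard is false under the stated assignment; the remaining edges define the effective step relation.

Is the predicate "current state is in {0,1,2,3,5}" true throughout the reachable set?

Inv-set: {0,1,2,3,5}
Reach set: {0,3,4}
  0: ✓
  3: ✓
  4: outside
counterexample path to 4: b·b

Answer: INVARIANT VIOLATED at state 4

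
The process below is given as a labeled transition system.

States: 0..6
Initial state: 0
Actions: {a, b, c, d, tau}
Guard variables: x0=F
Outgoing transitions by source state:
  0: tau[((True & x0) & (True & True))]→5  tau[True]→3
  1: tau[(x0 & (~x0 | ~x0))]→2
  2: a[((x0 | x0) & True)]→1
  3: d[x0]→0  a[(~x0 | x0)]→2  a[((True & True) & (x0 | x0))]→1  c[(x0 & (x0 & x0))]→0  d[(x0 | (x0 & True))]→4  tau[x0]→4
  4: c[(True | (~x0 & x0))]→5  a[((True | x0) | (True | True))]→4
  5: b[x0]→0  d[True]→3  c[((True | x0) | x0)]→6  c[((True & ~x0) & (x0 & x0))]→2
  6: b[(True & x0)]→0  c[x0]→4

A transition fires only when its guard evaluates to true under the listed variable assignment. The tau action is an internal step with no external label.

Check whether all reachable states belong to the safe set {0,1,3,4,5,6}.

Safe = {0,1,3,4,5,6}
R = {0,2,3}
  0: safe
  2: outside
  3: safe
reach 2 via tau·a — violates

Answer: INVARIANT VIOLATED at state 2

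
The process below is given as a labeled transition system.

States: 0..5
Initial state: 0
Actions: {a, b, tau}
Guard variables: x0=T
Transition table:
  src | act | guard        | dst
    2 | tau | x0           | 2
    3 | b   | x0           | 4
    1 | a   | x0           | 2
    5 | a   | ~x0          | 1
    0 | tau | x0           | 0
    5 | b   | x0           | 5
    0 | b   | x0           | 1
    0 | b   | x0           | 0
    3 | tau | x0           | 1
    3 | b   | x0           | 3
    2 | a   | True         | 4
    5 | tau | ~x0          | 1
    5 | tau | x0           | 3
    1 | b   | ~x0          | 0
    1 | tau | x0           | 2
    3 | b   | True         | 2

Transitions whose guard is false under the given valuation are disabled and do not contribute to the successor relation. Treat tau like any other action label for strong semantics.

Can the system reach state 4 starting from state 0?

Answer: REACHABLE

Analysis:
After dropping false guards: 13 live edges.
Layer 0: {0}
Layer 1: {1}  total {0,1}
Layer 2: {2}  total {0,1,2}
Layer 3: {4}  total {0,1,2,4}
R = {0,1,2,4}
witness 4: b·a·a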